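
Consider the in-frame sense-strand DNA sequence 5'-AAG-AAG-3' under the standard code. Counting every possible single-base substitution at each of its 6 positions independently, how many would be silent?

Codon 1 (AAG, Lys): 1 synonymous substitution.
Codon 2 (AAG, Lys): 1 synonymous substitution.
Total: 1 + 1 = 2.

2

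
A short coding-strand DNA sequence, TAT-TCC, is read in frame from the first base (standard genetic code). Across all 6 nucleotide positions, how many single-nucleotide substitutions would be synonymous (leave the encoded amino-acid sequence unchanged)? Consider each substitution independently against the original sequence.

Codon 1 (TAT, Tyr): 1 synonymous substitution.
Codon 2 (TCC, Ser): 3 synonymous substitutions.
Total: 1 + 3 = 4.

4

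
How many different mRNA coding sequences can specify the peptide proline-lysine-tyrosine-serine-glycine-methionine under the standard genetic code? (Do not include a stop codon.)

384

Pro: 4 codons.
Lys: 2 codons.
Tyr: 2 codons.
Ser: 6 codons.
Gly: 4 codons.
Met: 1 codon.
4 × 2 × 2 × 6 × 4 × 1 = 384.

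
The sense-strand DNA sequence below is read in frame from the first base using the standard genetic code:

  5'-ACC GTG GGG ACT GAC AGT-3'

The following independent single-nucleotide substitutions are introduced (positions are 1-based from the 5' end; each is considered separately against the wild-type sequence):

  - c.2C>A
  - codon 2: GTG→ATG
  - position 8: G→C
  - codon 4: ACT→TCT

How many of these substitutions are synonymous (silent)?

Codon 1: ACC (Thr) → AAC (Asn) — missense.
Codon 2: GTG (Val) → ATG (Met) — missense.
Codon 3: GGG (Gly) → GCG (Ala) — missense.
Codon 4: ACT (Thr) → TCT (Ser) — missense.
Synonymous: 0 of 4.

0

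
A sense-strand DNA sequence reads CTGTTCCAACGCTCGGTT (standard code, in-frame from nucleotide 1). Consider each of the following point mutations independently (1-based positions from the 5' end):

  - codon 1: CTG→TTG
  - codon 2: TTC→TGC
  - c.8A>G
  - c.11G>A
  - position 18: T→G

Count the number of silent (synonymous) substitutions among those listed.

Codon 1: CTG (Leu) → TTG (Leu) — synonymous.
Codon 2: TTC (Phe) → TGC (Cys) — missense.
Codon 3: CAA (Gln) → CGA (Arg) — missense.
Codon 4: CGC (Arg) → CAC (His) — missense.
Codon 6: GTT (Val) → GTG (Val) — synonymous.
Synonymous: 2 of 5.

2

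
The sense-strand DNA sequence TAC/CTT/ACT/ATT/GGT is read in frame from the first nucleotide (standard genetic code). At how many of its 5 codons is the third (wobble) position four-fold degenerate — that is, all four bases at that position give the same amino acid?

Codon 1 TAC (Tyr): third position 2-fold.
Codon 2 CTT (Leu): third position 4-fold.
Codon 3 ACT (Thr): third position 4-fold.
Codon 4 ATT (Ile): third position 3-fold.
Codon 5 GGT (Gly): third position 4-fold.
Four-fold degenerate third positions: 3.

3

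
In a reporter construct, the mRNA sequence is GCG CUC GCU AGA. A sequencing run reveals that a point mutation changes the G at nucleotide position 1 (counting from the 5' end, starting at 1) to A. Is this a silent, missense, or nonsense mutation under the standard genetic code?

missense

Position 1 falls in codon 1: GCG → Ala.
After the substitution the codon is ACG → Thr.
Ala ≠ Thr, so this is a missense mutation.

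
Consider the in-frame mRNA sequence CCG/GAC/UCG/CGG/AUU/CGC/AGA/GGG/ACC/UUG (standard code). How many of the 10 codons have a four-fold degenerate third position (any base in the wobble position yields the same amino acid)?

6

Codon 1 CCG (Pro): third position 4-fold.
Codon 2 GAC (Asp): third position 2-fold.
Codon 3 UCG (Ser): third position 4-fold.
Codon 4 CGG (Arg): third position 4-fold.
Codon 5 AUU (Ile): third position 3-fold.
Codon 6 CGC (Arg): third position 4-fold.
Codon 7 AGA (Arg): third position 2-fold.
Codon 8 GGG (Gly): third position 4-fold.
Codon 9 ACC (Thr): third position 4-fold.
Codon 10 UUG (Leu): third position 2-fold.
Four-fold degenerate third positions: 6.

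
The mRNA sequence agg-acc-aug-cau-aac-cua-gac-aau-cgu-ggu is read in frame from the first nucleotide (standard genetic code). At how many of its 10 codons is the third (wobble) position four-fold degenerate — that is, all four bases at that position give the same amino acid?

Codon 1 AGG (Arg): third position 2-fold.
Codon 2 ACC (Thr): third position 4-fold.
Codon 3 AUG (Met): third position 1-fold.
Codon 4 CAU (His): third position 2-fold.
Codon 5 AAC (Asn): third position 2-fold.
Codon 6 CUA (Leu): third position 4-fold.
Codon 7 GAC (Asp): third position 2-fold.
Codon 8 AAU (Asn): third position 2-fold.
Codon 9 CGU (Arg): third position 4-fold.
Codon 10 GGU (Gly): third position 4-fold.
Four-fold degenerate third positions: 4.

4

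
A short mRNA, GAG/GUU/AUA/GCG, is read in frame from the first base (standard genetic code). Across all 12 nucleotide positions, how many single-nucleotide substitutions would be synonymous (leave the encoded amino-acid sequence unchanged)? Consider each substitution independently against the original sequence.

9

Codon 1 (GAG, Glu): 1 synonymous substitution.
Codon 2 (GUU, Val): 3 synonymous substitutions.
Codon 3 (AUA, Ile): 2 synonymous substitutions.
Codon 4 (GCG, Ala): 3 synonymous substitutions.
Total: 1 + 3 + 2 + 3 = 9.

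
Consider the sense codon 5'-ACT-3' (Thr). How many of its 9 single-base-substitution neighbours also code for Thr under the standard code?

3

Position 1: none → 0 synonymous.
Position 2: none → 0 synonymous.
Position 3: ACC, ACA, ACG → 3 synonymous.
Total: 0 + 0 + 3 = 3.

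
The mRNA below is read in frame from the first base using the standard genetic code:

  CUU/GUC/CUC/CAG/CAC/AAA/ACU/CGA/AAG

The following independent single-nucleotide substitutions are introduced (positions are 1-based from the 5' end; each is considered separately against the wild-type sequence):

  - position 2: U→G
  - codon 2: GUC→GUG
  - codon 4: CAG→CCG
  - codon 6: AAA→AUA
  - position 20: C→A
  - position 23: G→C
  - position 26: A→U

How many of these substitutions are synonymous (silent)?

1

Codon 1: CUU (Leu) → CGU (Arg) — missense.
Codon 2: GUC (Val) → GUG (Val) — synonymous.
Codon 4: CAG (Gln) → CCG (Pro) — missense.
Codon 6: AAA (Lys) → AUA (Ile) — missense.
Codon 7: ACU (Thr) → AAU (Asn) — missense.
Codon 8: CGA (Arg) → CCA (Pro) — missense.
Codon 9: AAG (Lys) → AUG (Met) — missense.
Synonymous: 1 of 7.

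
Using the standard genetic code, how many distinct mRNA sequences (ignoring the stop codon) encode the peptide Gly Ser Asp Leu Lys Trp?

576

Gly: 4 codons.
Ser: 6 codons.
Asp: 2 codons.
Leu: 6 codons.
Lys: 2 codons.
Trp: 1 codon.
4 × 6 × 2 × 6 × 2 × 1 = 576.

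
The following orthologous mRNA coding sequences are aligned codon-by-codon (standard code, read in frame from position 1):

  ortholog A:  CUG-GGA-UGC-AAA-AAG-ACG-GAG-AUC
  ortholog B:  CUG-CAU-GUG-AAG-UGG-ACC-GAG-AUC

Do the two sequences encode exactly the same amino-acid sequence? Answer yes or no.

no

Codon 1: CUG Leu / CUG Leu — identical.
Codon 2: GGA Gly / CAU His — nonsynonymous.
Codon 3: UGC Cys / GUG Val — nonsynonymous.
Codon 4: AAA Lys / AAG Lys — synonymous.
Codon 5: AAG Lys / UGG Trp — nonsynonymous.
Codon 6: ACG Thr / ACC Thr — synonymous.
Codon 7: GAG Glu / GAG Glu — identical.
Codon 8: AUC Ile / AUC Ile — identical.
Nonsynonymous differences: 3 → different protein.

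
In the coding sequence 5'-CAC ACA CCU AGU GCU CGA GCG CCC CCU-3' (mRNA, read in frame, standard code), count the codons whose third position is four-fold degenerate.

7

Codon 1 CAC (His): third position 2-fold.
Codon 2 ACA (Thr): third position 4-fold.
Codon 3 CCU (Pro): third position 4-fold.
Codon 4 AGU (Ser): third position 2-fold.
Codon 5 GCU (Ala): third position 4-fold.
Codon 6 CGA (Arg): third position 4-fold.
Codon 7 GCG (Ala): third position 4-fold.
Codon 8 CCC (Pro): third position 4-fold.
Codon 9 CCU (Pro): third position 4-fold.
Four-fold degenerate third positions: 7.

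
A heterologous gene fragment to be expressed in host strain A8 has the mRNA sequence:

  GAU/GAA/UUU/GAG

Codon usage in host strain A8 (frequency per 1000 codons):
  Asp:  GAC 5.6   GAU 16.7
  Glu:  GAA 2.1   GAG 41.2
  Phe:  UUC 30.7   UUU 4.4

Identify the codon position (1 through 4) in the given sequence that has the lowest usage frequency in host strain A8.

Codon 1 GAU (Asp): 16.7 per 1000.
Codon 2 GAA (Glu): 2.1 per 1000.
Codon 3 UUU (Phe): 4.4 per 1000.
Codon 4 GAG (Glu): 41.2 per 1000.
Lowest frequency is 2.1 at codon 2.

2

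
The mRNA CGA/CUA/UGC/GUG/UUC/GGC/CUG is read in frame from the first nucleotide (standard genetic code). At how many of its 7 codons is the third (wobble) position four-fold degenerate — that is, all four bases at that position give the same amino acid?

5

Codon 1 CGA (Arg): third position 4-fold.
Codon 2 CUA (Leu): third position 4-fold.
Codon 3 UGC (Cys): third position 2-fold.
Codon 4 GUG (Val): third position 4-fold.
Codon 5 UUC (Phe): third position 2-fold.
Codon 6 GGC (Gly): third position 4-fold.
Codon 7 CUG (Leu): third position 4-fold.
Four-fold degenerate third positions: 5.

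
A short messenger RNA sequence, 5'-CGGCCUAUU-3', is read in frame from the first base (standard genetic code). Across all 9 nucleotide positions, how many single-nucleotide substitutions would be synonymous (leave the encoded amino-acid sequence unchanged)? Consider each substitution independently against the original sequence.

Codon 1 (CGG, Arg): 4 synonymous substitutions.
Codon 2 (CCU, Pro): 3 synonymous substitutions.
Codon 3 (AUU, Ile): 2 synonymous substitutions.
Total: 4 + 3 + 2 = 9.

9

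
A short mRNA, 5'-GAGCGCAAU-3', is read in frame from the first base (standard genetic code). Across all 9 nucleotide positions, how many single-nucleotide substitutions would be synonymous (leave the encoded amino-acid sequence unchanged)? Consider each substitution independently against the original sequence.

Codon 1 (GAG, Glu): 1 synonymous substitution.
Codon 2 (CGC, Arg): 3 synonymous substitutions.
Codon 3 (AAU, Asn): 1 synonymous substitution.
Total: 1 + 3 + 1 = 5.

5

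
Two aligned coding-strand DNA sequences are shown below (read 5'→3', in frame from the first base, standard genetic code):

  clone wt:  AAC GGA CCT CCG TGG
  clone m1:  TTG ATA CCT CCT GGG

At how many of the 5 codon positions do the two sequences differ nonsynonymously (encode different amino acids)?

3

Codon 1: AAC Asn / TTG Leu — nonsynonymous.
Codon 2: GGA Gly / ATA Ile — nonsynonymous.
Codon 3: CCT Pro / CCT Pro — identical.
Codon 4: CCG Pro / CCT Pro — synonymous.
Codon 5: TGG Trp / GGG Gly — nonsynonymous.
Nonsynonymous differences: 3.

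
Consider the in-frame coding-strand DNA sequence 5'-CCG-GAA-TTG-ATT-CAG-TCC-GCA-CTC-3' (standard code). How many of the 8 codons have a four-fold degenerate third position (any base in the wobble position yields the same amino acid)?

4

Codon 1 CCG (Pro): third position 4-fold.
Codon 2 GAA (Glu): third position 2-fold.
Codon 3 TTG (Leu): third position 2-fold.
Codon 4 ATT (Ile): third position 3-fold.
Codon 5 CAG (Gln): third position 2-fold.
Codon 6 TCC (Ser): third position 4-fold.
Codon 7 GCA (Ala): third position 4-fold.
Codon 8 CTC (Leu): third position 4-fold.
Four-fold degenerate third positions: 4.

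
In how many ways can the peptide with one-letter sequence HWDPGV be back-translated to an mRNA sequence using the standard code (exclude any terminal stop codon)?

256

His: 2 codons.
Trp: 1 codon.
Asp: 2 codons.
Pro: 4 codons.
Gly: 4 codons.
Val: 4 codons.
2 × 1 × 2 × 4 × 4 × 4 = 256.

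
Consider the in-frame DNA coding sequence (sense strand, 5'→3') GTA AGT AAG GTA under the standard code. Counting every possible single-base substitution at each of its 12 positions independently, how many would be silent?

8

Codon 1 (GTA, Val): 3 synonymous substitutions.
Codon 2 (AGT, Ser): 1 synonymous substitution.
Codon 3 (AAG, Lys): 1 synonymous substitution.
Codon 4 (GTA, Val): 3 synonymous substitutions.
Total: 3 + 1 + 1 + 3 = 8.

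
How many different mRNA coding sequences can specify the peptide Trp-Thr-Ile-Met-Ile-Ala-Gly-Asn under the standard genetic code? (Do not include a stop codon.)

Trp: 1 codon.
Thr: 4 codons.
Ile: 3 codons.
Met: 1 codon.
Ile: 3 codons.
Ala: 4 codons.
Gly: 4 codons.
Asn: 2 codons.
1 × 4 × 3 × 1 × 3 × 4 × 4 × 2 = 1152.

1152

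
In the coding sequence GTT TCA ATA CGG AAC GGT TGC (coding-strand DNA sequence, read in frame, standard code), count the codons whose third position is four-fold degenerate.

4

Codon 1 GTT (Val): third position 4-fold.
Codon 2 TCA (Ser): third position 4-fold.
Codon 3 ATA (Ile): third position 3-fold.
Codon 4 CGG (Arg): third position 4-fold.
Codon 5 AAC (Asn): third position 2-fold.
Codon 6 GGT (Gly): third position 4-fold.
Codon 7 TGC (Cys): third position 2-fold.
Four-fold degenerate third positions: 4.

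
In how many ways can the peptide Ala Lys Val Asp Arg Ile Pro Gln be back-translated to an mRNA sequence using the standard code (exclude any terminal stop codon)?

Ala: 4 codons.
Lys: 2 codons.
Val: 4 codons.
Asp: 2 codons.
Arg: 6 codons.
Ile: 3 codons.
Pro: 4 codons.
Gln: 2 codons.
4 × 2 × 4 × 2 × 6 × 3 × 4 × 2 = 9216.

9216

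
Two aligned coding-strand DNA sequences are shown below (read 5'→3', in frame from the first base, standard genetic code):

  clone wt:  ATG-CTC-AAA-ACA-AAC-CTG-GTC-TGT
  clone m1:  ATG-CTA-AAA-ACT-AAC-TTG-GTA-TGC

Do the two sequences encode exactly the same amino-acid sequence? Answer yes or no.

Codon 1: ATG Met / ATG Met — identical.
Codon 2: CTC Leu / CTA Leu — synonymous.
Codon 3: AAA Lys / AAA Lys — identical.
Codon 4: ACA Thr / ACT Thr — synonymous.
Codon 5: AAC Asn / AAC Asn — identical.
Codon 6: CTG Leu / TTG Leu — synonymous.
Codon 7: GTC Val / GTA Val — synonymous.
Codon 8: TGT Cys / TGC Cys — synonymous.
Nonsynonymous differences: 0 → same protein.

yes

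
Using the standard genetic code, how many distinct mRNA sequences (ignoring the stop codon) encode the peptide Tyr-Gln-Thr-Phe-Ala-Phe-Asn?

Tyr: 2 codons.
Gln: 2 codons.
Thr: 4 codons.
Phe: 2 codons.
Ala: 4 codons.
Phe: 2 codons.
Asn: 2 codons.
2 × 2 × 4 × 2 × 4 × 2 × 2 = 512.

512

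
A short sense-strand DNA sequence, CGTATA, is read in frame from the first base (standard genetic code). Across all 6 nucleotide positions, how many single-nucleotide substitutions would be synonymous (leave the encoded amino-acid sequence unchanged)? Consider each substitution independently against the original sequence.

Codon 1 (CGT, Arg): 3 synonymous substitutions.
Codon 2 (ATA, Ile): 2 synonymous substitutions.
Total: 3 + 2 = 5.

5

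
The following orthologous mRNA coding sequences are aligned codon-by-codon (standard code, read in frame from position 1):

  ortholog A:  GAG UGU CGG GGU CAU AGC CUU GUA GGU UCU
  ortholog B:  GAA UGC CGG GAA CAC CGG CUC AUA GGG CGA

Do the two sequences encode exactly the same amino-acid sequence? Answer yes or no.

no

Codon 1: GAG Glu / GAA Glu — synonymous.
Codon 2: UGU Cys / UGC Cys — synonymous.
Codon 3: CGG Arg / CGG Arg — identical.
Codon 4: GGU Gly / GAA Glu — nonsynonymous.
Codon 5: CAU His / CAC His — synonymous.
Codon 6: AGC Ser / CGG Arg — nonsynonymous.
Codon 7: CUU Leu / CUC Leu — synonymous.
Codon 8: GUA Val / AUA Ile — nonsynonymous.
Codon 9: GGU Gly / GGG Gly — synonymous.
Codon 10: UCU Ser / CGA Arg — nonsynonymous.
Nonsynonymous differences: 4 → different protein.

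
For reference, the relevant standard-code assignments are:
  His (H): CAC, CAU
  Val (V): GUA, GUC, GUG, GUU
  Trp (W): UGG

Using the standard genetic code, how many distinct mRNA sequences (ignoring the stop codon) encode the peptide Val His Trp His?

Val: 4 codons.
His: 2 codons.
Trp: 1 codon.
His: 2 codons.
4 × 2 × 1 × 2 = 16.

16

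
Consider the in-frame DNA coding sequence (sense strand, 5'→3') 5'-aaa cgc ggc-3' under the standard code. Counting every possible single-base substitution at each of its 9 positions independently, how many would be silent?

7

Codon 1 (AAA, Lys): 1 synonymous substitution.
Codon 2 (CGC, Arg): 3 synonymous substitutions.
Codon 3 (GGC, Gly): 3 synonymous substitutions.
Total: 1 + 3 + 3 = 7.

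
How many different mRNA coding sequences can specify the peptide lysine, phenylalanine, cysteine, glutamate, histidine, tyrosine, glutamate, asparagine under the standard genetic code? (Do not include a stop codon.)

Lys: 2 codons.
Phe: 2 codons.
Cys: 2 codons.
Glu: 2 codons.
His: 2 codons.
Tyr: 2 codons.
Glu: 2 codons.
Asn: 2 codons.
2 × 2 × 2 × 2 × 2 × 2 × 2 × 2 = 256.

256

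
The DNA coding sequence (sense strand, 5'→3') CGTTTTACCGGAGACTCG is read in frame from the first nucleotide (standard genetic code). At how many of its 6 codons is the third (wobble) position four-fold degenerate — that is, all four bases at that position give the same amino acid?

4

Codon 1 CGT (Arg): third position 4-fold.
Codon 2 TTT (Phe): third position 2-fold.
Codon 3 ACC (Thr): third position 4-fold.
Codon 4 GGA (Gly): third position 4-fold.
Codon 5 GAC (Asp): third position 2-fold.
Codon 6 TCG (Ser): third position 4-fold.
Four-fold degenerate third positions: 4.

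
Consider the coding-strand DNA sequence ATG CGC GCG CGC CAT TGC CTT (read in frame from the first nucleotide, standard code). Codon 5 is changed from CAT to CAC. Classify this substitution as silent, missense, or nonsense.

silent

Position 15 falls in codon 5: CAT → His.
After the substitution the codon is CAC → His.
Both encode His, so the change is synonymous.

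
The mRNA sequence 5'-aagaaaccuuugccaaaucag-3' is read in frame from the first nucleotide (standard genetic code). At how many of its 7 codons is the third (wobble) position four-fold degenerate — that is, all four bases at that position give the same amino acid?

Codon 1 AAG (Lys): third position 2-fold.
Codon 2 AAA (Lys): third position 2-fold.
Codon 3 CCU (Pro): third position 4-fold.
Codon 4 UUG (Leu): third position 2-fold.
Codon 5 CCA (Pro): third position 4-fold.
Codon 6 AAU (Asn): third position 2-fold.
Codon 7 CAG (Gln): third position 2-fold.
Four-fold degenerate third positions: 2.

2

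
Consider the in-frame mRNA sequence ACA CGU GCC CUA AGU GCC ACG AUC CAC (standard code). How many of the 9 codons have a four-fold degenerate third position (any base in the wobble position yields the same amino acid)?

Codon 1 ACA (Thr): third position 4-fold.
Codon 2 CGU (Arg): third position 4-fold.
Codon 3 GCC (Ala): third position 4-fold.
Codon 4 CUA (Leu): third position 4-fold.
Codon 5 AGU (Ser): third position 2-fold.
Codon 6 GCC (Ala): third position 4-fold.
Codon 7 ACG (Thr): third position 4-fold.
Codon 8 AUC (Ile): third position 3-fold.
Codon 9 CAC (His): third position 2-fold.
Four-fold degenerate third positions: 6.

6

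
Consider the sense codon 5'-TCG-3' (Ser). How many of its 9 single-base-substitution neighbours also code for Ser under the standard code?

Position 1: none → 0 synonymous.
Position 2: none → 0 synonymous.
Position 3: TCT, TCC, TCA → 3 synonymous.
Total: 0 + 0 + 3 = 3.

3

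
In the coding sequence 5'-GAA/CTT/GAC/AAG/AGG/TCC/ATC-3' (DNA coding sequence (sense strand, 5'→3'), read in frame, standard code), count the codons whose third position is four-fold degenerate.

2

Codon 1 GAA (Glu): third position 2-fold.
Codon 2 CTT (Leu): third position 4-fold.
Codon 3 GAC (Asp): third position 2-fold.
Codon 4 AAG (Lys): third position 2-fold.
Codon 5 AGG (Arg): third position 2-fold.
Codon 6 TCC (Ser): third position 4-fold.
Codon 7 ATC (Ile): third position 3-fold.
Four-fold degenerate third positions: 2.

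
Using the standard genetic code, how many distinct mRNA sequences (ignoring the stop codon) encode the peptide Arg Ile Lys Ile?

Arg: 6 codons.
Ile: 3 codons.
Lys: 2 codons.
Ile: 3 codons.
6 × 3 × 2 × 3 = 108.

108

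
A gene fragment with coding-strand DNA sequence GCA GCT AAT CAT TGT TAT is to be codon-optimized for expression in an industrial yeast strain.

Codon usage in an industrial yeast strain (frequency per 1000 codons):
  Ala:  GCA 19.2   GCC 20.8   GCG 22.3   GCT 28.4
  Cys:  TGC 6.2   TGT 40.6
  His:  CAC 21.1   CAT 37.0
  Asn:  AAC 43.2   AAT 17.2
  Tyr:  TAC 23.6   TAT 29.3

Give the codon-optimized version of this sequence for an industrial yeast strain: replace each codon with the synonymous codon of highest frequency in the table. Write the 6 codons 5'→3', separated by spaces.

Codon 1 (Ala): best is GCT at 28.4.
Codon 2 (Ala): best is GCT at 28.4.
Codon 3 (Asn): best is AAC at 43.2.
Codon 4 (His): best is CAT at 37.0.
Codon 5 (Cys): best is TGT at 40.6.
Codon 6 (Tyr): best is TAT at 29.3.

GCT GCT AAC CAT TGT TAT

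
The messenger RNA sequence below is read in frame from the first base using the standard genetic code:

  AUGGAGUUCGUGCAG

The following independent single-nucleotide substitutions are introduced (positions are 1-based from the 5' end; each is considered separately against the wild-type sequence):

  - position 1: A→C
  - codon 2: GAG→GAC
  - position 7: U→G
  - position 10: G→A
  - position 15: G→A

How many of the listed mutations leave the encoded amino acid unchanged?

1

Codon 1: AUG (Met) → CUG (Leu) — missense.
Codon 2: GAG (Glu) → GAC (Asp) — missense.
Codon 3: UUC (Phe) → GUC (Val) — missense.
Codon 4: GUG (Val) → AUG (Met) — missense.
Codon 5: CAG (Gln) → CAA (Gln) — synonymous.
Synonymous: 1 of 5.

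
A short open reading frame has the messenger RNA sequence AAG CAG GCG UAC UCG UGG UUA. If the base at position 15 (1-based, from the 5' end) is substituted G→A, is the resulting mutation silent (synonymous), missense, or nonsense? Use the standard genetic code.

Position 15 falls in codon 5: UCG → Ser.
After the substitution the codon is UCA → Ser.
Both encode Ser, so the change is synonymous.

silent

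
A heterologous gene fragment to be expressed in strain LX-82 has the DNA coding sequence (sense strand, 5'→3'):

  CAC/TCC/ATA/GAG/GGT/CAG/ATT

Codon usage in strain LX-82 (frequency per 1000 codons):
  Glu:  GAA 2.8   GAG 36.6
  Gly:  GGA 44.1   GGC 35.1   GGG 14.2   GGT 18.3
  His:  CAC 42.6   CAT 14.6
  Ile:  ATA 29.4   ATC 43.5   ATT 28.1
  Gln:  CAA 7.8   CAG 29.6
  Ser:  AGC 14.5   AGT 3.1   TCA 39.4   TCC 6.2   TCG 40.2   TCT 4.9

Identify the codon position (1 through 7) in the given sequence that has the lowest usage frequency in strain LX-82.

2

Codon 1 CAC (His): 42.6 per 1000.
Codon 2 TCC (Ser): 6.2 per 1000.
Codon 3 ATA (Ile): 29.4 per 1000.
Codon 4 GAG (Glu): 36.6 per 1000.
Codon 5 GGT (Gly): 18.3 per 1000.
Codon 6 CAG (Gln): 29.6 per 1000.
Codon 7 ATT (Ile): 28.1 per 1000.
Lowest frequency is 6.2 at codon 2.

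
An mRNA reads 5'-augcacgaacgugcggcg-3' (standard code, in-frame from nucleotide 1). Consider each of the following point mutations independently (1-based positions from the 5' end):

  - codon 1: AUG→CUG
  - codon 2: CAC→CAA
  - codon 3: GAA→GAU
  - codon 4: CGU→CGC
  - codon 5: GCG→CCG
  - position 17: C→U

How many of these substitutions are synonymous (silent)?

Codon 1: AUG (Met) → CUG (Leu) — missense.
Codon 2: CAC (His) → CAA (Gln) — missense.
Codon 3: GAA (Glu) → GAU (Asp) — missense.
Codon 4: CGU (Arg) → CGC (Arg) — synonymous.
Codon 5: GCG (Ala) → CCG (Pro) — missense.
Codon 6: GCG (Ala) → GUG (Val) — missense.
Synonymous: 1 of 6.

1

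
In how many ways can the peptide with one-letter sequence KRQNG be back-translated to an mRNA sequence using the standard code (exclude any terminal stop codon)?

192

Lys: 2 codons.
Arg: 6 codons.
Gln: 2 codons.
Asn: 2 codons.
Gly: 4 codons.
2 × 6 × 2 × 2 × 4 = 192.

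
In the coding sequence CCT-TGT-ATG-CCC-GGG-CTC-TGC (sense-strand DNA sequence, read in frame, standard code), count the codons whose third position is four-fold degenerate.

Codon 1 CCT (Pro): third position 4-fold.
Codon 2 TGT (Cys): third position 2-fold.
Codon 3 ATG (Met): third position 1-fold.
Codon 4 CCC (Pro): third position 4-fold.
Codon 5 GGG (Gly): third position 4-fold.
Codon 6 CTC (Leu): third position 4-fold.
Codon 7 TGC (Cys): third position 2-fold.
Four-fold degenerate third positions: 4.

4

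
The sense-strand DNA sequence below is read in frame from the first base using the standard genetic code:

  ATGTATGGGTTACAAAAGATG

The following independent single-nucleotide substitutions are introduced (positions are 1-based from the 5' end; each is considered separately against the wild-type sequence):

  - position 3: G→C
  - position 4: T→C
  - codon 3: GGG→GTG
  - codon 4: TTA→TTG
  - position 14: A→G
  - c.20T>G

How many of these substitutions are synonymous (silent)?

1

Codon 1: ATG (Met) → ATC (Ile) — missense.
Codon 2: TAT (Tyr) → CAT (His) — missense.
Codon 3: GGG (Gly) → GTG (Val) — missense.
Codon 4: TTA (Leu) → TTG (Leu) — synonymous.
Codon 5: CAA (Gln) → CGA (Arg) — missense.
Codon 7: ATG (Met) → AGG (Arg) — missense.
Synonymous: 1 of 6.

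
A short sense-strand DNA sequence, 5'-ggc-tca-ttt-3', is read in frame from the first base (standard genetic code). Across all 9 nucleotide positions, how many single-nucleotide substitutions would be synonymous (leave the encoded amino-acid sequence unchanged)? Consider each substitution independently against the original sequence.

Codon 1 (GGC, Gly): 3 synonymous substitutions.
Codon 2 (TCA, Ser): 3 synonymous substitutions.
Codon 3 (TTT, Phe): 1 synonymous substitution.
Total: 3 + 3 + 1 = 7.

7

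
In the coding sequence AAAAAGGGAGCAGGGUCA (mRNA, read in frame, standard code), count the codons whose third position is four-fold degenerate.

Codon 1 AAA (Lys): third position 2-fold.
Codon 2 AAG (Lys): third position 2-fold.
Codon 3 GGA (Gly): third position 4-fold.
Codon 4 GCA (Ala): third position 4-fold.
Codon 5 GGG (Gly): third position 4-fold.
Codon 6 UCA (Ser): third position 4-fold.
Four-fold degenerate third positions: 4.

4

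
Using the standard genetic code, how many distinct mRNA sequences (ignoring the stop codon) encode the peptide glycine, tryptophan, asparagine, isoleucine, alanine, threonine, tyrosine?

768

Gly: 4 codons.
Trp: 1 codon.
Asn: 2 codons.
Ile: 3 codons.
Ala: 4 codons.
Thr: 4 codons.
Tyr: 2 codons.
4 × 1 × 2 × 3 × 4 × 4 × 2 = 768.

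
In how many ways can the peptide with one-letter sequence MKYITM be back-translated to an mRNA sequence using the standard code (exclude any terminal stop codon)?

48

Met: 1 codon.
Lys: 2 codons.
Tyr: 2 codons.
Ile: 3 codons.
Thr: 4 codons.
Met: 1 codon.
1 × 2 × 2 × 3 × 4 × 1 = 48.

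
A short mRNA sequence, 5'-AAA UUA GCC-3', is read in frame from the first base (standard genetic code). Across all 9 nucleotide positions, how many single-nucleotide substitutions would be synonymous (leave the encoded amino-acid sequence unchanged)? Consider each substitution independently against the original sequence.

6

Codon 1 (AAA, Lys): 1 synonymous substitution.
Codon 2 (UUA, Leu): 2 synonymous substitutions.
Codon 3 (GCC, Ala): 3 synonymous substitutions.
Total: 1 + 2 + 3 = 6.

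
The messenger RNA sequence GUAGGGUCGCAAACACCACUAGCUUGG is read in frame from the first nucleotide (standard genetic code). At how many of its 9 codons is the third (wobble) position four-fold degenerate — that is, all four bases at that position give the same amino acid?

Codon 1 GUA (Val): third position 4-fold.
Codon 2 GGG (Gly): third position 4-fold.
Codon 3 UCG (Ser): third position 4-fold.
Codon 4 CAA (Gln): third position 2-fold.
Codon 5 ACA (Thr): third position 4-fold.
Codon 6 CCA (Pro): third position 4-fold.
Codon 7 CUA (Leu): third position 4-fold.
Codon 8 GCU (Ala): third position 4-fold.
Codon 9 UGG (Trp): third position 1-fold.
Four-fold degenerate third positions: 7.

7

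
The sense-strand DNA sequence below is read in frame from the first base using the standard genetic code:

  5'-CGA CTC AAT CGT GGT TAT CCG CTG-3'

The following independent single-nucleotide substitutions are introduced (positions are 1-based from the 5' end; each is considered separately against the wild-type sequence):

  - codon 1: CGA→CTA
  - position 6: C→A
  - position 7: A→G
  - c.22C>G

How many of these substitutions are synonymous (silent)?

Codon 1: CGA (Arg) → CTA (Leu) — missense.
Codon 2: CTC (Leu) → CTA (Leu) — synonymous.
Codon 3: AAT (Asn) → GAT (Asp) — missense.
Codon 8: CTG (Leu) → GTG (Val) — missense.
Synonymous: 1 of 4.

1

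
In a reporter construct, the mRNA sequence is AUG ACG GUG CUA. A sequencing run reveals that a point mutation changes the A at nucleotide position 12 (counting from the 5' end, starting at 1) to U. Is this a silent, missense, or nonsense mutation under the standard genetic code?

Position 12 falls in codon 4: CUA → Leu.
After the substitution the codon is CUU → Leu.
Both encode Leu, so the change is synonymous.

silent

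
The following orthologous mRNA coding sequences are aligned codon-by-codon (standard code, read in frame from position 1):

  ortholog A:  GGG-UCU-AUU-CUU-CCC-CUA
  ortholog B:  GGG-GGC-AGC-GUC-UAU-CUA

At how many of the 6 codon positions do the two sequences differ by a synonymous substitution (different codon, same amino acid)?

0

Codon 1: GGG Gly / GGG Gly — identical.
Codon 2: UCU Ser / GGC Gly — nonsynonymous.
Codon 3: AUU Ile / AGC Ser — nonsynonymous.
Codon 4: CUU Leu / GUC Val — nonsynonymous.
Codon 5: CCC Pro / UAU Tyr — nonsynonymous.
Codon 6: CUA Leu / CUA Leu — identical.
Synonymous differences: 0.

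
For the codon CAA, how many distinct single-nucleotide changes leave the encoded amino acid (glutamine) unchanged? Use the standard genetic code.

Position 1: none → 0 synonymous.
Position 2: none → 0 synonymous.
Position 3: CAG → 1 synonymous.
Total: 0 + 0 + 1 = 1.

1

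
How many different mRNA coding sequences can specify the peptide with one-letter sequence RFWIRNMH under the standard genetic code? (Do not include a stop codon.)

Arg: 6 codons.
Phe: 2 codons.
Trp: 1 codon.
Ile: 3 codons.
Arg: 6 codons.
Asn: 2 codons.
Met: 1 codon.
His: 2 codons.
6 × 2 × 1 × 3 × 6 × 2 × 1 × 2 = 864.

864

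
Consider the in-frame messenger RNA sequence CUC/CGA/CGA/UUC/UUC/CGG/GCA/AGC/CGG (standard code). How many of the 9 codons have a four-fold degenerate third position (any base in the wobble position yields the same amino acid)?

6

Codon 1 CUC (Leu): third position 4-fold.
Codon 2 CGA (Arg): third position 4-fold.
Codon 3 CGA (Arg): third position 4-fold.
Codon 4 UUC (Phe): third position 2-fold.
Codon 5 UUC (Phe): third position 2-fold.
Codon 6 CGG (Arg): third position 4-fold.
Codon 7 GCA (Ala): third position 4-fold.
Codon 8 AGC (Ser): third position 2-fold.
Codon 9 CGG (Arg): third position 4-fold.
Four-fold degenerate third positions: 6.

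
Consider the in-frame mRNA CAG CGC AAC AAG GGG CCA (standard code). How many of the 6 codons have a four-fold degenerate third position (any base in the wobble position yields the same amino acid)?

Codon 1 CAG (Gln): third position 2-fold.
Codon 2 CGC (Arg): third position 4-fold.
Codon 3 AAC (Asn): third position 2-fold.
Codon 4 AAG (Lys): third position 2-fold.
Codon 5 GGG (Gly): third position 4-fold.
Codon 6 CCA (Pro): third position 4-fold.
Four-fold degenerate third positions: 3.

3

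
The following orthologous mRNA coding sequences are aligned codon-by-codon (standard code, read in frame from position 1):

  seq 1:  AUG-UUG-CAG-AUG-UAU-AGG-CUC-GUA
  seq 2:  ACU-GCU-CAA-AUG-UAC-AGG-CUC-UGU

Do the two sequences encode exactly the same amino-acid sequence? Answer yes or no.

Codon 1: AUG Met / ACU Thr — nonsynonymous.
Codon 2: UUG Leu / GCU Ala — nonsynonymous.
Codon 3: CAG Gln / CAA Gln — synonymous.
Codon 4: AUG Met / AUG Met — identical.
Codon 5: UAU Tyr / UAC Tyr — synonymous.
Codon 6: AGG Arg / AGG Arg — identical.
Codon 7: CUC Leu / CUC Leu — identical.
Codon 8: GUA Val / UGU Cys — nonsynonymous.
Nonsynonymous differences: 3 → different protein.

no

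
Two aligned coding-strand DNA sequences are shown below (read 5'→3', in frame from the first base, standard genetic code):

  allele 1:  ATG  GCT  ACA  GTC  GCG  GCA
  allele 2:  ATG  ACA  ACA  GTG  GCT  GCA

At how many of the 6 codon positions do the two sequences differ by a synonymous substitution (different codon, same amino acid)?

2

Codon 1: ATG Met / ATG Met — identical.
Codon 2: GCT Ala / ACA Thr — nonsynonymous.
Codon 3: ACA Thr / ACA Thr — identical.
Codon 4: GTC Val / GTG Val — synonymous.
Codon 5: GCG Ala / GCT Ala — synonymous.
Codon 6: GCA Ala / GCA Ala — identical.
Synonymous differences: 2.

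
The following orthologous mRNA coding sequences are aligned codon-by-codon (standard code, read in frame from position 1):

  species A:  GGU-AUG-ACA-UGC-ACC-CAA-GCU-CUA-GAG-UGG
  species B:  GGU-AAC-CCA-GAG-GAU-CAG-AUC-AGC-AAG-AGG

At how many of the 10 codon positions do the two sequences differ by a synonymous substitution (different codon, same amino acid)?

1

Codon 1: GGU Gly / GGU Gly — identical.
Codon 2: AUG Met / AAC Asn — nonsynonymous.
Codon 3: ACA Thr / CCA Pro — nonsynonymous.
Codon 4: UGC Cys / GAG Glu — nonsynonymous.
Codon 5: ACC Thr / GAU Asp — nonsynonymous.
Codon 6: CAA Gln / CAG Gln — synonymous.
Codon 7: GCU Ala / AUC Ile — nonsynonymous.
Codon 8: CUA Leu / AGC Ser — nonsynonymous.
Codon 9: GAG Glu / AAG Lys — nonsynonymous.
Codon 10: UGG Trp / AGG Arg — nonsynonymous.
Synonymous differences: 1.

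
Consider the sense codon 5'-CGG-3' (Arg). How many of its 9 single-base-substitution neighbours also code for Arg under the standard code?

Position 1: AGG → 1 synonymous.
Position 2: none → 0 synonymous.
Position 3: CGU, CGC, CGA → 3 synonymous.
Total: 1 + 0 + 3 = 4.

4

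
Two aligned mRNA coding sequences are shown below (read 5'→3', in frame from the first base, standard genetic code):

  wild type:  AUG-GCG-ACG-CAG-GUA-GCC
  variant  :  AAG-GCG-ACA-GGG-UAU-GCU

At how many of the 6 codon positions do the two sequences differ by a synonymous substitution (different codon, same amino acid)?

Codon 1: AUG Met / AAG Lys — nonsynonymous.
Codon 2: GCG Ala / GCG Ala — identical.
Codon 3: ACG Thr / ACA Thr — synonymous.
Codon 4: CAG Gln / GGG Gly — nonsynonymous.
Codon 5: GUA Val / UAU Tyr — nonsynonymous.
Codon 6: GCC Ala / GCU Ala — synonymous.
Synonymous differences: 2.

2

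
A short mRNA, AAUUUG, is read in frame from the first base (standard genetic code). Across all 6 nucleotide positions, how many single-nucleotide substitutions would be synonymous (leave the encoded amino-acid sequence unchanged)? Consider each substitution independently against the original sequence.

Codon 1 (AAU, Asn): 1 synonymous substitution.
Codon 2 (UUG, Leu): 2 synonymous substitutions.
Total: 1 + 2 = 3.

3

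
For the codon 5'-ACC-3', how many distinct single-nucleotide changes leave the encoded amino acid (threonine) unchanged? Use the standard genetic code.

3

Position 1: none → 0 synonymous.
Position 2: none → 0 synonymous.
Position 3: ACT, ACA, ACG → 3 synonymous.
Total: 0 + 0 + 3 = 3.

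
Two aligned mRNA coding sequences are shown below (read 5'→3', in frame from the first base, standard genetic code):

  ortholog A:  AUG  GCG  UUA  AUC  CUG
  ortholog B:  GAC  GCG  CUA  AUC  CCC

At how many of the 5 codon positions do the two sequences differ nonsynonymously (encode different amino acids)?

Codon 1: AUG Met / GAC Asp — nonsynonymous.
Codon 2: GCG Ala / GCG Ala — identical.
Codon 3: UUA Leu / CUA Leu — synonymous.
Codon 4: AUC Ile / AUC Ile — identical.
Codon 5: CUG Leu / CCC Pro — nonsynonymous.
Nonsynonymous differences: 2.

2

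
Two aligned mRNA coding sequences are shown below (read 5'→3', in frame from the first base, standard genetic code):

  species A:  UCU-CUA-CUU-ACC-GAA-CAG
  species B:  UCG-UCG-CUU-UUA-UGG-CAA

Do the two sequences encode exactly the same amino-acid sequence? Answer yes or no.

no

Codon 1: UCU Ser / UCG Ser — synonymous.
Codon 2: CUA Leu / UCG Ser — nonsynonymous.
Codon 3: CUU Leu / CUU Leu — identical.
Codon 4: ACC Thr / UUA Leu — nonsynonymous.
Codon 5: GAA Glu / UGG Trp — nonsynonymous.
Codon 6: CAG Gln / CAA Gln — synonymous.
Nonsynonymous differences: 3 → different protein.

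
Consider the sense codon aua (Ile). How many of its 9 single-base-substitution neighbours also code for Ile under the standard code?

2

Position 1: none → 0 synonymous.
Position 2: none → 0 synonymous.
Position 3: AUU, AUC → 2 synonymous.
Total: 0 + 0 + 2 = 2.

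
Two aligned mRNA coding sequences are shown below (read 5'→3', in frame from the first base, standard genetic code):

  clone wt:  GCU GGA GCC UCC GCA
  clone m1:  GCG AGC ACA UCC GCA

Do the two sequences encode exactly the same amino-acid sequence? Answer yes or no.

Codon 1: GCU Ala / GCG Ala — synonymous.
Codon 2: GGA Gly / AGC Ser — nonsynonymous.
Codon 3: GCC Ala / ACA Thr — nonsynonymous.
Codon 4: UCC Ser / UCC Ser — identical.
Codon 5: GCA Ala / GCA Ala — identical.
Nonsynonymous differences: 2 → different protein.

no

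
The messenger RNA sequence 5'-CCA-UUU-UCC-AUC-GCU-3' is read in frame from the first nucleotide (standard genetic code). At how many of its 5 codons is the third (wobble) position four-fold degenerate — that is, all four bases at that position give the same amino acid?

3

Codon 1 CCA (Pro): third position 4-fold.
Codon 2 UUU (Phe): third position 2-fold.
Codon 3 UCC (Ser): third position 4-fold.
Codon 4 AUC (Ile): third position 3-fold.
Codon 5 GCU (Ala): third position 4-fold.
Four-fold degenerate third positions: 3.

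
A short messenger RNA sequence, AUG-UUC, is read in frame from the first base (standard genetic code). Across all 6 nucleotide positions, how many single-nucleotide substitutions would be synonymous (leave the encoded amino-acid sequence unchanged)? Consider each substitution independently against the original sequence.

1

Codon 1 (AUG, Met): 0 synonymous substitutions.
Codon 2 (UUC, Phe): 1 synonymous substitution.
Total: 0 + 1 = 1.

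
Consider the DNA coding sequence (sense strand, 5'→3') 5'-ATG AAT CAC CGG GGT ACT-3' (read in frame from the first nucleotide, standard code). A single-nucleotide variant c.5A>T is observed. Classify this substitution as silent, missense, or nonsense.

missense

Position 5 falls in codon 2: AAT → Asn.
After the substitution the codon is ATT → Ile.
Asn ≠ Ile, so this is a missense mutation.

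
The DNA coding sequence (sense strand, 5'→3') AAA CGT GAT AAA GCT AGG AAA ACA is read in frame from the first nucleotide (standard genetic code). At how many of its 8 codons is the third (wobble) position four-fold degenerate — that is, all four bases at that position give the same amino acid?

Codon 1 AAA (Lys): third position 2-fold.
Codon 2 CGT (Arg): third position 4-fold.
Codon 3 GAT (Asp): third position 2-fold.
Codon 4 AAA (Lys): third position 2-fold.
Codon 5 GCT (Ala): third position 4-fold.
Codon 6 AGG (Arg): third position 2-fold.
Codon 7 AAA (Lys): third position 2-fold.
Codon 8 ACA (Thr): third position 4-fold.
Four-fold degenerate third positions: 3.

3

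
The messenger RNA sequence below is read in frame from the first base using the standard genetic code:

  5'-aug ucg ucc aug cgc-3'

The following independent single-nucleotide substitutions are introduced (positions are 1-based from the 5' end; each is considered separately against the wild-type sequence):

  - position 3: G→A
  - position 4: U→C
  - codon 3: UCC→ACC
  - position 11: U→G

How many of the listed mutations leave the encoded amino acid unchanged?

Codon 1: AUG (Met) → AUA (Ile) — missense.
Codon 2: UCG (Ser) → CCG (Pro) — missense.
Codon 3: UCC (Ser) → ACC (Thr) — missense.
Codon 4: AUG (Met) → AGG (Arg) — missense.
Synonymous: 0 of 4.

0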